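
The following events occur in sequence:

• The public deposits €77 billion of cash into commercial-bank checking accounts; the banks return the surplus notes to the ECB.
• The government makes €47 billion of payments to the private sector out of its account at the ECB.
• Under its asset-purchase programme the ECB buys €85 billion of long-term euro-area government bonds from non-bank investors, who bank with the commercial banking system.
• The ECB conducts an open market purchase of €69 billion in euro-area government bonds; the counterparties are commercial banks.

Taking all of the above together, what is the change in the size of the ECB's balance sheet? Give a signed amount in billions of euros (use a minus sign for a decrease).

+€154 billion

Currency deposit €77 billion: only the composition of liabilities changes → 0.
Government spending €47 billion: only the composition of liabilities changes → 0.
Asset purchase (from non-banks) €85 billion: an ECB asset is acquired → +€85B.
OMO purchase (from banks) €69 billion: an ECB asset is acquired → +€69B.
Net: 0 + 0 + 85 + 69 = +€154 billion.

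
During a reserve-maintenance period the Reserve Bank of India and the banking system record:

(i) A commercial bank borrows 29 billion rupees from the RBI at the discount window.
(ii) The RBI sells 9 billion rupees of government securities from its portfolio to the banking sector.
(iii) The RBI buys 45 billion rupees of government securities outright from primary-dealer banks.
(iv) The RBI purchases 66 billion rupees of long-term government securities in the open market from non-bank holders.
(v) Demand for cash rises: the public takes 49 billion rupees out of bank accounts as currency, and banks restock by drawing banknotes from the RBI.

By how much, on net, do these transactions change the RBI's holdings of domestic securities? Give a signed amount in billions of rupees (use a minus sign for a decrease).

RBI balance sheet:
  Assets:      Securities +102B, Loans to banks +29B
  Liabilities: Bank reserves +82B, Currency in circulation +49B
So the change in the RBI's holdings of domestic securities is +102 billion.

+102 billion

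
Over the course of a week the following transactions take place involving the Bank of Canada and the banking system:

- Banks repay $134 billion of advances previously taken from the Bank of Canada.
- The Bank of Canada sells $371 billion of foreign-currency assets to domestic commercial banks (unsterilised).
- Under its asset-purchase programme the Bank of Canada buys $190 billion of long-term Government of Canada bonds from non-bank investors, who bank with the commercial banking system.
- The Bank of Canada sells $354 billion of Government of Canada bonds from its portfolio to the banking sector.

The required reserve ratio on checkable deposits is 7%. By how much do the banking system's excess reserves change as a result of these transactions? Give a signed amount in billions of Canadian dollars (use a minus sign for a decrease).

Discount-window repayment $134 billion: reserves −$134B, deposits 0.
FX sale $371 billion: reserves −$371B, deposits 0.
Asset purchase (from non-banks) $190 billion: reserves +$190B, deposits +$190B.
OMO sale (to banks) $354 billion: reserves −$354B, deposits 0.
Totals: Δreserves = −$669B, Δdeposits = +$190B.
Δrequired reserves = 7% × +$190B = +$13.3B.
Δexcess reserves = Δreserves − Δrequired = −$669B − (+$13.3B) = -$682.3 billion.

-$682.3 billion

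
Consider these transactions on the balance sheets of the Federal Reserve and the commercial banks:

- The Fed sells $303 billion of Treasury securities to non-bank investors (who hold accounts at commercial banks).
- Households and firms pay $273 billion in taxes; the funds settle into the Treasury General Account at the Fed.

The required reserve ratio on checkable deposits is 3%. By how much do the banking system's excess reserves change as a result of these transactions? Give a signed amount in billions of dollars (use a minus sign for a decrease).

Asset sale (to non-banks) $303 billion: reserves −$303B, deposits −$303B.
Government account inflow $273 billion: reserves −$273B, deposits −$273B.
Totals: Δreserves = −$576B, Δdeposits = −$576B.
Δrequired reserves = 3% × −$576B = −$17.28B.
Δexcess reserves = Δreserves − Δrequired = −$576B − (−$17.28B) = -$558.72 billion.

-$558.72 billion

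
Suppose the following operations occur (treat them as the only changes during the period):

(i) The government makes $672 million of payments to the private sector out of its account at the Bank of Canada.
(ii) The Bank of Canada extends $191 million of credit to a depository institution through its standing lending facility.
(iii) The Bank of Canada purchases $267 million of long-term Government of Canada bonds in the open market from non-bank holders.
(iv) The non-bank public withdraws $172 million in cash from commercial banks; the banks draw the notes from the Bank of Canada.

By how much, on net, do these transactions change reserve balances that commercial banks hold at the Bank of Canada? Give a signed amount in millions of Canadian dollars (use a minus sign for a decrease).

Bank of Canada balance sheet:
  Assets:      Securities +$267M, Loans to banks +$191M
  Liabilities: Bank reserves +$958M, Currency in circulation +$172M, Government deposits −$672M
Commercial banking system:
  Assets:      Reserves at CB +$958M
  Liabilities: Checkable deposits +$767M, Borrowings from CB +$191M
So the change in reserve balances that commercial banks hold at the Bank of Canada is +$958 million.

+$958 million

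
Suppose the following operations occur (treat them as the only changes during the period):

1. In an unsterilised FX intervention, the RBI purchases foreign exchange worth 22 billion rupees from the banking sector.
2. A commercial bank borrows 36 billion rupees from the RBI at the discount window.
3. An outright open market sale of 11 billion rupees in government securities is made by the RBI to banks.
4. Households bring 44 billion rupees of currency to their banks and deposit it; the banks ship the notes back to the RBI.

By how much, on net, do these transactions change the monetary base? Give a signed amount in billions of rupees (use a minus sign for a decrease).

FX purchase 22 billion rupees: RBI balance sheet expands → +22B.
Discount-window loan 36 billion rupees: RBI balance sheet expands → +36B.
OMO sale (to banks) 11 billion rupees: RBI balance sheet contracts → −11B.
Currency deposit 44 billion rupees: just a shift between currency and reserves — both are base money → 0.
Net: 22 + 36 − 11 + 0 = +47 billion.

+47 billion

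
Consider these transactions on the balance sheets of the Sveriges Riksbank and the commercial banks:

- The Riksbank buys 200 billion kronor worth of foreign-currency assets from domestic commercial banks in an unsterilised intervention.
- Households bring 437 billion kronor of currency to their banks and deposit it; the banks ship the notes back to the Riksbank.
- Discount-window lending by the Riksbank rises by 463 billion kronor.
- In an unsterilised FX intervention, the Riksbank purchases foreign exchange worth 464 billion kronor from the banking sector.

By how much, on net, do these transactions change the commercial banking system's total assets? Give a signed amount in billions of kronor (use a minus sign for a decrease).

Riksbank balance sheet:
  Assets:      Loans to banks +463B, Foreign assets +664B
  Liabilities: Bank reserves +1564B, Currency in circulation −437B
Commercial banking system:
  Assets:      Reserves at CB +1564B, Foreign assets −664B
  Liabilities: Checkable deposits +437B, Borrowings from CB +463B
Change in total bank assets = +900 billion.

+900 billion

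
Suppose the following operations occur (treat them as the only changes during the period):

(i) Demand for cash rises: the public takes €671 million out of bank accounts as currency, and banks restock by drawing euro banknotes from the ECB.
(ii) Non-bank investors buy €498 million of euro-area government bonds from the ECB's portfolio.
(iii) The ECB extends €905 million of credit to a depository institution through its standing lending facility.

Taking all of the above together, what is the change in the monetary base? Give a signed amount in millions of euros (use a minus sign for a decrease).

+€407 million

ECB balance sheet:
  Assets:      Securities −€498M, Loans to banks +€905M
  Liabilities: Bank reserves −€264M, Currency in circulation +€671M
Monetary base = currency + reserves: +€671M + (−€264M) = +€407 million.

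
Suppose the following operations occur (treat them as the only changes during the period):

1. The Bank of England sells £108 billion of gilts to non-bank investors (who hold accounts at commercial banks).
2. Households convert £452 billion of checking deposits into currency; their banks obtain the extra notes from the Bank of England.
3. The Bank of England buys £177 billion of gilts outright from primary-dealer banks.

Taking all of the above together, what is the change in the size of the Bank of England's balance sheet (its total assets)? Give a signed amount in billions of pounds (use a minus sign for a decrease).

Asset sale (to non-banks) £108 billion: a Bank of England asset is shed → −£108B.
Currency withdrawal £452 billion: only the composition of liabilities changes → 0.
OMO purchase (from banks) £177 billion: a Bank of England asset is acquired → +£177B.
Net: −108 + 0 + 177 = +£69 billion.

+£69 billion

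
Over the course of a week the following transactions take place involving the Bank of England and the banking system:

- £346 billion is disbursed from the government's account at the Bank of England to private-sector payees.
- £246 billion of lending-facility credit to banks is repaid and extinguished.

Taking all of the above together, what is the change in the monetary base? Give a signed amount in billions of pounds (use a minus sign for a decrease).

+£100 billion

Bank of England balance sheet:
  Assets:      Loans to banks −£246B
  Liabilities: Bank reserves +£100B, Government deposits −£346B
Monetary base = currency + reserves: 0 + (+£100B) = +£100 billion.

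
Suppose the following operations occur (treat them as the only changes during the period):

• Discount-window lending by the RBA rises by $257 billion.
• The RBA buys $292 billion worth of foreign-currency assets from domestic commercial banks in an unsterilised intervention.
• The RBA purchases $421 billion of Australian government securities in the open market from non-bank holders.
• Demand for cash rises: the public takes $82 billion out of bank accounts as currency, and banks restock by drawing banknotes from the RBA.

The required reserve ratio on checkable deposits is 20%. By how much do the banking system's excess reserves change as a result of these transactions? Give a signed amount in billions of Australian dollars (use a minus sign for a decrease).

+$820.2 billion

Discount-window loan $257 billion: reserves +$257B, deposits 0.
FX purchase $292 billion: reserves +$292B, deposits 0.
Asset purchase (from non-banks) $421 billion: reserves +$421B, deposits +$421B.
Currency withdrawal $82 billion: reserves −$82B, deposits −$82B.
Totals: Δreserves = +$888B, Δdeposits = +$339B.
Δrequired reserves = 20% × +$339B = +$67.8B.
Δexcess reserves = Δreserves − Δrequired = +$888B − (+$67.8B) = +$820.2 billion.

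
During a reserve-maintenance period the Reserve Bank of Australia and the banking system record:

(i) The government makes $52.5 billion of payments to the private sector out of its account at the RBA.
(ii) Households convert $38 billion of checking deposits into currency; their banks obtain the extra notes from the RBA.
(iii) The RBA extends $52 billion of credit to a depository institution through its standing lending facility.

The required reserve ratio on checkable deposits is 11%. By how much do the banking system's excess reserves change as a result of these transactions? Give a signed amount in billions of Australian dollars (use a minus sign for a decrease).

Government spending $52.5 billion: reserves +$52.5B, deposits +$52.5B.
Currency withdrawal $38 billion: reserves −$38B, deposits −$38B.
Discount-window loan $52 billion: reserves +$52B, deposits 0.
Totals: Δreserves = +$66.5B, Δdeposits = +$14.5B.
Δrequired reserves = 11% × +$14.5B = +$1.595B.
Δexcess reserves = Δreserves − Δrequired = +$66.5B − (+$1.595B) = +$64.905 billion.

+$64.905 billion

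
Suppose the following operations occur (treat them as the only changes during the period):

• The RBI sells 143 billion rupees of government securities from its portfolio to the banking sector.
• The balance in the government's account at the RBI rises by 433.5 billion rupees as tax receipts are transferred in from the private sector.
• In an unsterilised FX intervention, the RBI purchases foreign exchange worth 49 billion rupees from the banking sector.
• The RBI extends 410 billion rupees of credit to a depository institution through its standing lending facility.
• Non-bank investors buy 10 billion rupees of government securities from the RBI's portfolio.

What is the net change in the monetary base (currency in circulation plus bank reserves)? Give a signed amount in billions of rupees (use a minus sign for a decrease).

RBI balance sheet:
  Assets:      Securities −153B, Loans to banks +410B, Foreign assets +49B
  Liabilities: Bank reserves −127.5B, Government deposits +433.5B
Monetary base = currency + reserves: 0 + (−127.5B) = -127.5 billion.

-127.5 billion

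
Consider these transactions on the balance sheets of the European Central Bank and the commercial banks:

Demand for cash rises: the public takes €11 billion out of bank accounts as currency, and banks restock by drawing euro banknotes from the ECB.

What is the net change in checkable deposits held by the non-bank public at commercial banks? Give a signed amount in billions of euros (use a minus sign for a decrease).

-€11 billion

Currency withdrawal €11 billion: non-bank counterparties' bank balances fall → −€11B.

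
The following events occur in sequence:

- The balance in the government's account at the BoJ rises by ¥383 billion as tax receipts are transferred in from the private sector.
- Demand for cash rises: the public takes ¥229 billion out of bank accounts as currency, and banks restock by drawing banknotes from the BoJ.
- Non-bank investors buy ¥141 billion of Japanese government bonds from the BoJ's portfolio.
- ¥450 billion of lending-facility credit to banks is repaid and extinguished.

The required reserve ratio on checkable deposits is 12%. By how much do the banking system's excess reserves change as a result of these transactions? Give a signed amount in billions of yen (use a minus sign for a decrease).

Government account inflow ¥383 billion: reserves −¥383B, deposits −¥383B.
Currency withdrawal ¥229 billion: reserves −¥229B, deposits −¥229B.
Asset sale (to non-banks) ¥141 billion: reserves −¥141B, deposits −¥141B.
Discount-window repayment ¥450 billion: reserves −¥450B, deposits 0.
Totals: Δreserves = −¥1203B, Δdeposits = −¥753B.
Δrequired reserves = 12% × −¥753B = −¥90.36B.
Δexcess reserves = Δreserves − Δrequired = −¥1203B − (−¥90.36B) = -¥1112.64 billion.

-¥1112.64 billion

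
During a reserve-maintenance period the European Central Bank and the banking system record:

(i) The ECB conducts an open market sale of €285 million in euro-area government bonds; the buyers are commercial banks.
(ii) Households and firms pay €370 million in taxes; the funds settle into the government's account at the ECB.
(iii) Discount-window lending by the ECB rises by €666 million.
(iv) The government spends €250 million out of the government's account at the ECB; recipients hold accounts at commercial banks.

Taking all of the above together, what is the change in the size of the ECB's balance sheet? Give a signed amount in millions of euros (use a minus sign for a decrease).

OMO sale (to banks) €285 million: an ECB asset is shed → −€285M.
Government account inflow €370 million: only the composition of liabilities changes → 0.
Discount-window loan €666 million: an ECB asset is acquired → +€666M.
Government spending €250 million: only the composition of liabilities changes → 0.
Net: −285 + 0 + 666 + 0 = +€381 million.

+€381 million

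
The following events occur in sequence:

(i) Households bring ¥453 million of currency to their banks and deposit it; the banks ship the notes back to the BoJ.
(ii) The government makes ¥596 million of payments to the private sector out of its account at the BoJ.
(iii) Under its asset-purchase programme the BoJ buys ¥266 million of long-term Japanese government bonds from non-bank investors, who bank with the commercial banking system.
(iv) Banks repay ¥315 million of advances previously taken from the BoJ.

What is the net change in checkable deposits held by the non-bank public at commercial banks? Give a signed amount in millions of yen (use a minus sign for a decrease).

BoJ balance sheet:
  Assets:      Securities +¥266M, Loans to banks −¥315M
  Liabilities: Bank reserves +¥1000M, Currency in circulation −¥453M, Government deposits −¥596M
Commercial banking system:
  Assets:      Reserves at CB +¥1000M
  Liabilities: Checkable deposits +¥1315M, Borrowings from CB −¥315M
So the change in checkable deposits held by the non-bank public at commercial banks is +¥1315 million.

+¥1315 million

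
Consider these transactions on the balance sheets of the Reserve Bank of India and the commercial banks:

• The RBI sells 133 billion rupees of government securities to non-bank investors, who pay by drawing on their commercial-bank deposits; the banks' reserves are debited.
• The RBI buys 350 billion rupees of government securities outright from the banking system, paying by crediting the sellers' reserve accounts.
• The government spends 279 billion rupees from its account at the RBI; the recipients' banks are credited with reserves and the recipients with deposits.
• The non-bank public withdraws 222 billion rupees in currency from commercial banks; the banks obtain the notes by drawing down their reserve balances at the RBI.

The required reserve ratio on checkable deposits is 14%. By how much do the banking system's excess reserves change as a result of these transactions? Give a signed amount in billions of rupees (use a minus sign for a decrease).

+284.64 billion

Asset sale (to non-banks) 133 billion rupees: reserves −133B, deposits −133B.
OMO purchase (from banks) 350 billion rupees: reserves +350B, deposits 0.
Government spending 279 billion rupees: reserves +279B, deposits +279B.
Currency withdrawal 222 billion rupees: reserves −222B, deposits −222B.
Totals: Δreserves = +274B, Δdeposits = −76B.
Δrequired reserves = 14% × −76B = −10.64B.
Δexcess reserves = Δreserves − Δrequired = +274B − (−10.64B) = +284.64 billion.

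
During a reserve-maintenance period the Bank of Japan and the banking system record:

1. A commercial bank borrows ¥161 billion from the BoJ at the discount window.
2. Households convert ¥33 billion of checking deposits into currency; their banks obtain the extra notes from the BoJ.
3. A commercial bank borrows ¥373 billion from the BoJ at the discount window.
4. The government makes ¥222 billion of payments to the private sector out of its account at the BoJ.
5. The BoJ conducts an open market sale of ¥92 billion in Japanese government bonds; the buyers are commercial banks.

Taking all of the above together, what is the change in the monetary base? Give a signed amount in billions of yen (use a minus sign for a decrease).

+¥664 billion

BoJ balance sheet:
  Assets:      Securities −¥92B, Loans to banks +¥534B
  Liabilities: Bank reserves +¥631B, Currency in circulation +¥33B, Government deposits −¥222B
Monetary base = currency + reserves: +¥33B + (+¥631B) = +¥664 billion.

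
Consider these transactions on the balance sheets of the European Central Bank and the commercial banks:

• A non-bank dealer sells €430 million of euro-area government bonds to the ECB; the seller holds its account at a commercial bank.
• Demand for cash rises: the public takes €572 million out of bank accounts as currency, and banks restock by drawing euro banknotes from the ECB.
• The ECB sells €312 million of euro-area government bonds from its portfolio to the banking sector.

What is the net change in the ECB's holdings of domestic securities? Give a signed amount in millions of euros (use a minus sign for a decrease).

+€118 million

ECB balance sheet:
  Assets:      Securities +€118M
  Liabilities: Bank reserves −€454M, Currency in circulation +€572M
Commercial banking system:
  Assets:      Reserves at CB −€454M, Securities +€312M
  Liabilities: Checkable deposits −€142M
So the change in the ECB's holdings of domestic securities is +€118 million.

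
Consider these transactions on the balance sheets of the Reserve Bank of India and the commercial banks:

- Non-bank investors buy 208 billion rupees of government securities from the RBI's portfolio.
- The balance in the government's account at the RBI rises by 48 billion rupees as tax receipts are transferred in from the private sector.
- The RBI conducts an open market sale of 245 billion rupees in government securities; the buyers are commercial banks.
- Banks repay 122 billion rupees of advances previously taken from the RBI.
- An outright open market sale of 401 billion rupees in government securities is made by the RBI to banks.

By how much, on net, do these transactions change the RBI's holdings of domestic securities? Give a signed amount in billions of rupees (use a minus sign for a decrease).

RBI balance sheet:
  Assets:      Securities −854B, Loans to banks −122B
  Liabilities: Bank reserves −1024B, Government deposits +48B
So the change in the RBI's holdings of domestic securities is -854 billion.

-854 billion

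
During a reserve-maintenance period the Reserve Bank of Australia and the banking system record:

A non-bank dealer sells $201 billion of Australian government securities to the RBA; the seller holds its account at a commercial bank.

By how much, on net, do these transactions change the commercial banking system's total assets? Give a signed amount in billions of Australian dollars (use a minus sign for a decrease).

Asset purchase (from non-banks) $201 billion: bank balance sheets expand → +$201B.

+$201 billion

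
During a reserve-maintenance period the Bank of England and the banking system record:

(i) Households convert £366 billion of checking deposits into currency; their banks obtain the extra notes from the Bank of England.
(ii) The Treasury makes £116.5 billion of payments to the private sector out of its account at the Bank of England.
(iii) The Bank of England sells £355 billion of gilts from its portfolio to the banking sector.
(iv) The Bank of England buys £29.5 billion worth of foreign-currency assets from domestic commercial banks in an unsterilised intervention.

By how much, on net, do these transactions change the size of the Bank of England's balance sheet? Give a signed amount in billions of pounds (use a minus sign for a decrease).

Bank of England balance sheet:
  Assets:      Securities −£355B, Foreign assets +£29.5B
  Liabilities: Bank reserves −£575B, Currency in circulation +£366B, Government deposits −£116.5B
Commercial banking system:
  Assets:      Reserves at CB −£575B, Securities +£355B, Foreign assets −£29.5B
  Liabilities: Checkable deposits −£249.5B
Change in total Bank of England assets = -£325.5 billion.

-£325.5 billion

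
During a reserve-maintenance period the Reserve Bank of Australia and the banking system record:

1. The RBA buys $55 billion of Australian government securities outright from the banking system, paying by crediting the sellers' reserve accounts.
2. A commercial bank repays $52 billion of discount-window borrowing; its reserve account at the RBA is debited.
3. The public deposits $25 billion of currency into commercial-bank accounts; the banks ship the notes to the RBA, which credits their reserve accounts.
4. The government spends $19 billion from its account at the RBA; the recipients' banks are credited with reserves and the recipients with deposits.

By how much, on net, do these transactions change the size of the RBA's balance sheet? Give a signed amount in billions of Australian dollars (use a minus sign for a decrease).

RBA balance sheet:
  Assets:      Securities +$55B, Loans to banks −$52B
  Liabilities: Bank reserves +$47B, Currency in circulation −$25B, Government deposits −$19B
Commercial banking system:
  Assets:      Reserves at CB +$47B, Securities −$55B
  Liabilities: Checkable deposits +$44B, Borrowings from CB −$52B
Change in total RBA assets = +$3 billion.

+$3 billion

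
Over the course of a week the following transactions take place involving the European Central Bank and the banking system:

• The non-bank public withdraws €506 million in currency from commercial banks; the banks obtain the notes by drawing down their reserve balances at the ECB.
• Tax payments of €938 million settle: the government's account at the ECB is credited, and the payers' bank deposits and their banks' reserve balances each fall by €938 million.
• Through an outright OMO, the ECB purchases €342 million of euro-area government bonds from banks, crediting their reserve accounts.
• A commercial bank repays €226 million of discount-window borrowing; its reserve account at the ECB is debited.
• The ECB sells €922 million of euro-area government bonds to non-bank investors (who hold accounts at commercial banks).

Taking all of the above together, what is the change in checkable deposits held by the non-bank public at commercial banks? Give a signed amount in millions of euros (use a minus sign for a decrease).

-€2366 million

ECB balance sheet:
  Assets:      Securities −€580M, Loans to banks −€226M
  Liabilities: Bank reserves −€2250M, Currency in circulation +€506M, Government deposits +€938M
Commercial banking system:
  Assets:      Reserves at CB −€2250M, Securities −€342M
  Liabilities: Checkable deposits −€2366M, Borrowings from CB −€226M
So the change in checkable deposits held by the non-bank public at commercial banks is -€2366 million.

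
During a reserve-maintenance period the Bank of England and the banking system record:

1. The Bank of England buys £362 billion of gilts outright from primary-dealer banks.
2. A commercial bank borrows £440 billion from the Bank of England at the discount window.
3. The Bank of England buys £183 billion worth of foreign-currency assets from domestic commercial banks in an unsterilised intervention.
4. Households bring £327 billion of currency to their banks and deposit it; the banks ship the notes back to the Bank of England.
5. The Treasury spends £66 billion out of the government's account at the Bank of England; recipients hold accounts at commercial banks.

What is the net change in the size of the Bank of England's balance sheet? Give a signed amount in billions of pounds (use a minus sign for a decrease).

OMO purchase (from banks) £362 billion: a Bank of England asset is acquired → +£362B.
Discount-window loan £440 billion: a Bank of England asset is acquired → +£440B.
FX purchase £183 billion: a Bank of England asset is acquired → +£183B.
Currency deposit £327 billion: only the composition of liabilities changes → 0.
Government spending £66 billion: only the composition of liabilities changes → 0.
Net: 362 + 440 + 183 + 0 + 0 = +£985 billion.

+£985 billion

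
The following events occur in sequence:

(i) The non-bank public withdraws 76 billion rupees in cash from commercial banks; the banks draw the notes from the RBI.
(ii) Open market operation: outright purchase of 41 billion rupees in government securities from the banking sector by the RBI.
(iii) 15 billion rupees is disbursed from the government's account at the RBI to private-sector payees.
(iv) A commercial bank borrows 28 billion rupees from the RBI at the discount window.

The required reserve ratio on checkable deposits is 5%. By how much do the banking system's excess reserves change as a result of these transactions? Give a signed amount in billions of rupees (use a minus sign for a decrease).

+11.05 billion

Currency withdrawal 76 billion rupees: reserves −76B, deposits −76B.
OMO purchase (from banks) 41 billion rupees: reserves +41B, deposits 0.
Government spending 15 billion rupees: reserves +15B, deposits +15B.
Discount-window loan 28 billion rupees: reserves +28B, deposits 0.
Totals: Δreserves = +8B, Δdeposits = −61B.
Δrequired reserves = 5% × −61B = −3.05B.
Δexcess reserves = Δreserves − Δrequired = +8B − (−3.05B) = +11.05 billion.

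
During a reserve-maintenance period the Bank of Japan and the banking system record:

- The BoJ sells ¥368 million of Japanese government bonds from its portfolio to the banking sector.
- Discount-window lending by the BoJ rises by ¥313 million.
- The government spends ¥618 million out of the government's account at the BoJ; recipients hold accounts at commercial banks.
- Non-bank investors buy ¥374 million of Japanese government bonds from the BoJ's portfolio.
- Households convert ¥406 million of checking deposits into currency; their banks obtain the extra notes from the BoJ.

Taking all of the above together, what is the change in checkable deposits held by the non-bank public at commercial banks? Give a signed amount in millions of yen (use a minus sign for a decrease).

-¥162 million

OMO sale (to banks) ¥368 million: the counterparty is a bank, so public deposits are unchanged → 0.
Discount-window loan ¥313 million: the counterparty is a bank, so public deposits are unchanged → 0.
Government spending ¥618 million: non-bank counterparties' bank balances rise → +¥618M.
Asset sale (to non-banks) ¥374 million: non-bank counterparties' bank balances fall → −¥374M.
Currency withdrawal ¥406 million: non-bank counterparties' bank balances fall → −¥406M.
Net: 0 + 0 + 618 − 374 − 406 = -¥162 million.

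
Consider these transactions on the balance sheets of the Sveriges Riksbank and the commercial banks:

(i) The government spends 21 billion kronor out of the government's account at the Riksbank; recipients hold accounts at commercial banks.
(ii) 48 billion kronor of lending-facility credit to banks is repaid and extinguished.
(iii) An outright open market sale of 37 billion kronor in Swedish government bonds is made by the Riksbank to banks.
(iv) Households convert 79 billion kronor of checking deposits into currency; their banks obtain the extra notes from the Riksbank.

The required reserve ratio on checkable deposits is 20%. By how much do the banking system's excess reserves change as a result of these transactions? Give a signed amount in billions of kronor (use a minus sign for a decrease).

Government spending 21 billion kronor: reserves +21B, deposits +21B.
Discount-window repayment 48 billion kronor: reserves −48B, deposits 0.
OMO sale (to banks) 37 billion kronor: reserves −37B, deposits 0.
Currency withdrawal 79 billion kronor: reserves −79B, deposits −79B.
Totals: Δreserves = −143B, Δdeposits = −58B.
Δrequired reserves = 20% × −58B = −11.6B.
Δexcess reserves = Δreserves − Δrequired = −143B − (−11.6B) = -131.4 billion.

-131.4 billion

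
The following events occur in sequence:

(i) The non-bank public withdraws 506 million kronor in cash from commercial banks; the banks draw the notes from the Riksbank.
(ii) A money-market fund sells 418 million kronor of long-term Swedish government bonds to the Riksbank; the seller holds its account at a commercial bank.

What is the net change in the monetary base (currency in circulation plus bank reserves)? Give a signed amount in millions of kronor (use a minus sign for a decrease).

Currency withdrawal 506 million kronor: just a shift between currency and reserves — both are base money → 0.
Asset purchase (from non-banks) 418 million kronor: Riksbank balance sheet expands → +418M.
Net: 0 + 418 = +418 million.

+418 million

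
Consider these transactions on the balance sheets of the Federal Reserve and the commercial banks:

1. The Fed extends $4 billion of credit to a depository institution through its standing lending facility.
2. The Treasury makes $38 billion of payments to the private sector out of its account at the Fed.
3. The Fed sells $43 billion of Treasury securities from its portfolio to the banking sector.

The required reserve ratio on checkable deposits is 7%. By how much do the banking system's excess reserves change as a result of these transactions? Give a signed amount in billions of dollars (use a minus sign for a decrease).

Discount-window loan $4 billion: reserves +$4B, deposits 0.
Government spending $38 billion: reserves +$38B, deposits +$38B.
OMO sale (to banks) $43 billion: reserves −$43B, deposits 0.
Totals: Δreserves = −$1B, Δdeposits = +$38B.
Δrequired reserves = 7% × +$38B = +$2.66B.
Δexcess reserves = Δreserves − Δrequired = −$1B − (+$2.66B) = -$3.66 billion.

-$3.66 billion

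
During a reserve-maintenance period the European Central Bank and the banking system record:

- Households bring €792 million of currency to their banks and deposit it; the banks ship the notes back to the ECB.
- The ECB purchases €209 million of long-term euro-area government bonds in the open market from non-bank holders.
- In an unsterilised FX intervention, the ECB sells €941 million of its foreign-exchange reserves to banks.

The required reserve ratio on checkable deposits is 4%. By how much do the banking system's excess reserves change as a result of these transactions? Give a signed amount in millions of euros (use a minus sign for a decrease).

+€19.96 million

Currency deposit €792 million: reserves +€792M, deposits +€792M.
Asset purchase (from non-banks) €209 million: reserves +€209M, deposits +€209M.
FX sale €941 million: reserves −€941M, deposits 0.
Totals: Δreserves = +€60M, Δdeposits = +€1001M.
Δrequired reserves = 4% × +€1001M = +€40.04M.
Δexcess reserves = Δreserves − Δrequired = +€60M − (+€40.04M) = +€19.96 million.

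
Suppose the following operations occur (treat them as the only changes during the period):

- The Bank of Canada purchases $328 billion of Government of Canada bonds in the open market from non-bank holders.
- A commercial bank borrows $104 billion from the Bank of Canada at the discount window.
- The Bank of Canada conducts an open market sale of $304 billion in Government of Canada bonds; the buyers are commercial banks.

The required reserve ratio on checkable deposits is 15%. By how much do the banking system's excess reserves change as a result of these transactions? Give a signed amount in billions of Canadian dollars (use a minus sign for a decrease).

+$78.8 billion

Asset purchase (from non-banks) $328 billion: reserves +$328B, deposits +$328B.
Discount-window loan $104 billion: reserves +$104B, deposits 0.
OMO sale (to banks) $304 billion: reserves −$304B, deposits 0.
Totals: Δreserves = +$128B, Δdeposits = +$328B.
Δrequired reserves = 15% × +$328B = +$49.2B.
Δexcess reserves = Δreserves − Δrequired = +$128B − (+$49.2B) = +$78.8 billion.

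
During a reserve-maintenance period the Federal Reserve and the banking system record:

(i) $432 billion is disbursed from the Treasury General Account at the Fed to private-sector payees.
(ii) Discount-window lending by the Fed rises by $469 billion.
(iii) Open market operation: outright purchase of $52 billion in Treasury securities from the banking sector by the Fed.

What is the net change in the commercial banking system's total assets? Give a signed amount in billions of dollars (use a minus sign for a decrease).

Fed balance sheet:
  Assets:      Securities +$52B, Loans to banks +$469B
  Liabilities: Bank reserves +$953B, Government deposits −$432B
Commercial banking system:
  Assets:      Reserves at CB +$953B, Securities −$52B
  Liabilities: Checkable deposits +$432B, Borrowings from CB +$469B
Change in total bank assets = +$901 billion.

+$901 billion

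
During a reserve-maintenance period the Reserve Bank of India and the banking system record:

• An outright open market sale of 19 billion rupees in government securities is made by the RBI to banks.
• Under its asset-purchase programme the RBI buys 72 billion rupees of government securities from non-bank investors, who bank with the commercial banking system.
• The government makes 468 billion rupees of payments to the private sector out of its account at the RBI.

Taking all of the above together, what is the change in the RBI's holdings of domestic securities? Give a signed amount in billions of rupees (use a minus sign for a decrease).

+53 billion

RBI balance sheet:
  Assets:      Securities +53B
  Liabilities: Bank reserves +521B, Government deposits −468B
Commercial banking system:
  Assets:      Reserves at CB +521B, Securities +19B
  Liabilities: Checkable deposits +540B
So the change in the RBI's holdings of domestic securities is +53 billion.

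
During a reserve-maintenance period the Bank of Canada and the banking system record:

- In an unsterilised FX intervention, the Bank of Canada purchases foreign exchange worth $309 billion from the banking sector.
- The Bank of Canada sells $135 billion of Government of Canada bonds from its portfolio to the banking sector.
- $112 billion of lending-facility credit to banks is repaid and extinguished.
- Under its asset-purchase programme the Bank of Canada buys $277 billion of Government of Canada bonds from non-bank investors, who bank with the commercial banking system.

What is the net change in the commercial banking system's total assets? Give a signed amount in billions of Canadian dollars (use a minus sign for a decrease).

+$165 billion

FX purchase $309 billion: just an asset swap on bank balance sheets → 0.
OMO sale (to banks) $135 billion: just an asset swap on bank balance sheets → 0.
Discount-window repayment $112 billion: bank balance sheets shrink → −$112B.
Asset purchase (from non-banks) $277 billion: bank balance sheets expand → +$277B.
Net: 0 + 0 − 112 + 277 = +$165 billion.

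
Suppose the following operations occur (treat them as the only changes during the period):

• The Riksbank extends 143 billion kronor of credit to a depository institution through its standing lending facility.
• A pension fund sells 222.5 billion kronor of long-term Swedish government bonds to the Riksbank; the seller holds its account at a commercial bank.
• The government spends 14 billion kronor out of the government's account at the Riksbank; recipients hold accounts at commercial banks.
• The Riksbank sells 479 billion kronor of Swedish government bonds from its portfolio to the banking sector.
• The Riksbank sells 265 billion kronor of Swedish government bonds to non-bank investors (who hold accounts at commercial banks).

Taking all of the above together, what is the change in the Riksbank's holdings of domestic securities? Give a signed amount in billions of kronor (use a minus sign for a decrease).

-521.5 billion

Discount-window loan 143 billion kronor: the Riksbank's securities portfolio is untouched → 0.
Asset purchase (from non-banks) 222.5 billion kronor: securities added to the Riksbank's portfolio → +222.5B.
Government spending 14 billion kronor: the Riksbank's securities portfolio is untouched → 0.
OMO sale (to banks) 479 billion kronor: securities removed from the Riksbank's portfolio → −479B.
Asset sale (to non-banks) 265 billion kronor: securities removed from the Riksbank's portfolio → −265B.
Net: 0 + 222.5 + 0 − 479 − 265 = -521.5 billion.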